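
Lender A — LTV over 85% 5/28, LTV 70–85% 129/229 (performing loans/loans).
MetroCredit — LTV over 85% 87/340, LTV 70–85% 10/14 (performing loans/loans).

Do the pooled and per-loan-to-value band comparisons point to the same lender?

LTV over 85%: Lender A 5/28 = 17.9%, MetroCredit 87/340 = 25.6% → MetroCredit
LTV 70–85%: Lender A 129/229 = 56.3%, MetroCredit 10/14 = 71.4% → MetroCredit
Overall: Lender A 134/257 = 52.1%, MetroCredit 97/354 = 27.4% → Lender A
MetroCredit wins each loan-to-value group but Lender A wins overall — the comparison reverses. MetroCredit's loans skew toward LTV over 85%, which has a lower base rate.

No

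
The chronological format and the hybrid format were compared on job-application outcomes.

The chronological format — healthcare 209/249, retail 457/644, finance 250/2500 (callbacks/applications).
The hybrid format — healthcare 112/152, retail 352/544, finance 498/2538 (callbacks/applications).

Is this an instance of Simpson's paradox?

No

Healthcare: the chronological format 209/249 = 83.9%, the hybrid format 112/152 = 73.7% → the chronological format
Retail: the chronological format 457/644 = 71.0%, the hybrid format 352/544 = 64.7% → the chronological format
Finance: the chronological format 250/2500 = 10.0%, the hybrid format 498/2538 = 19.6% → the hybrid format
Overall: the chronological format 916/3393 = 27.0%, the hybrid format 962/3234 = 29.7% → the hybrid format
Neither sweeps: the chronological format wins 2 of 3 groups, the hybrid format wins 1. The hybrid format wins overall but not every group — no Simpson reversal.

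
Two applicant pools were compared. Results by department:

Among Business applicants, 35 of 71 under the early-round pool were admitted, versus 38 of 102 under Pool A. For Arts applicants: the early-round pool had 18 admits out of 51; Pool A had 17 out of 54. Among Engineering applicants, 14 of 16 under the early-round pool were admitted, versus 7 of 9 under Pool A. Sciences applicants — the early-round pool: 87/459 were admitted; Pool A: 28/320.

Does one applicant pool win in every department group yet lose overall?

Business: the early-round pool 35/71 = 49.3%, Pool A 38/102 = 37.3% → the early-round pool
Arts: the early-round pool 18/51 = 35.3%, Pool A 17/54 = 31.5% → the early-round pool
Engineering: the early-round pool 14/16 = 87.5%, Pool A 7/9 = 77.8% → the early-round pool
Sciences: the early-round pool 87/459 = 19.0%, Pool A 28/320 = 8.8% → the early-round pool
Overall: the early-round pool 154/597 = 25.8%, Pool A 90/485 = 18.6% → the early-round pool
The early-round pool wins overall and in every department group — no reversal.

No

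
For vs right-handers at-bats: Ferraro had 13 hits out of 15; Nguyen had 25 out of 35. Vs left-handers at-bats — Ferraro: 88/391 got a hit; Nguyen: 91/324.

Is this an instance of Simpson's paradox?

No

Vs right-handers: Ferraro 13/15 = 86.7%, Nguyen 25/35 = 71.4% → Ferraro
Vs left-handers: Ferraro 88/391 = 22.5%, Nguyen 91/324 = 28.1% → Nguyen
Overall: Ferraro 101/406 = 24.9%, Nguyen 116/359 = 32.3% → Nguyen
Neither sweeps: Ferraro wins 1 of 2 groups, Nguyen wins 1. Nguyen wins overall but not every group — no Simpson reversal.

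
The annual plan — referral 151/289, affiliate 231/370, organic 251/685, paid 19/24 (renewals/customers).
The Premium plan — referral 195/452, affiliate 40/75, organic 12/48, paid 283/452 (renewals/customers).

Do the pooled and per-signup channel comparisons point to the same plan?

No

Referral: the annual plan 151/289 = 52.2%, the Premium plan 195/452 = 43.1% → the annual plan
Affiliate: the annual plan 231/370 = 62.4%, the Premium plan 40/75 = 53.3% → the annual plan
Organic: the annual plan 251/685 = 36.6%, the Premium plan 12/48 = 25.0% → the annual plan
Paid: the annual plan 19/24 = 79.2%, the Premium plan 283/452 = 62.6% → the annual plan
Overall: the annual plan 652/1368 = 47.7%, the Premium plan 530/1027 = 51.6% → the Premium plan
The annual plan wins each signup group but the Premium plan wins overall — the comparison reverses. The annual plan's customers skew toward organic, which has a lower base rate.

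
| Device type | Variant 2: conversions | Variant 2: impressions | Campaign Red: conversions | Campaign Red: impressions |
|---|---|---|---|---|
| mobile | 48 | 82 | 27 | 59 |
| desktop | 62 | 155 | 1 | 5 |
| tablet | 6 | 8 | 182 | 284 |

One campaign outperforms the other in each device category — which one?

Variant 2

Mobile: Variant 2 48/82 = 58.5%, Campaign Red 27/59 = 45.8% → Variant 2
Desktop: Variant 2 62/155 = 40.0%, Campaign Red 1/5 = 20.0% → Variant 2
Tablet: Variant 2 6/8 = 75.0%, Campaign Red 182/284 = 64.1% → Variant 2
Variant 2 has the higher rate in all 3 groups.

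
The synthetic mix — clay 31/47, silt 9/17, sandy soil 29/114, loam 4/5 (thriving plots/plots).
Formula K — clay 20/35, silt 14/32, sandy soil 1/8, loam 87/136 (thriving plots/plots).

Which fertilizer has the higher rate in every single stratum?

Clay: the synthetic mix 31/47 = 66.0%, Formula K 20/35 = 57.1% → the synthetic mix
Silt: the synthetic mix 9/17 = 52.9%, Formula K 14/32 = 43.8% → the synthetic mix
Sandy soil: the synthetic mix 29/114 = 25.4%, Formula K 1/8 = 12.5% → the synthetic mix
Loam: the synthetic mix 4/5 = 80.0%, Formula K 87/136 = 64.0% → the synthetic mix
The synthetic mix has the higher rate in all 4 groups.

the synthetic mix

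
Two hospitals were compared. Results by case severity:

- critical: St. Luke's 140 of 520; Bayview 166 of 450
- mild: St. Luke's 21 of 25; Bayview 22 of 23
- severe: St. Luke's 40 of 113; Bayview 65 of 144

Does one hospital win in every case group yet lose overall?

No

Critical: St. Luke's 140/520 = 26.9%, Bayview 166/450 = 36.9% → Bayview
Mild: St. Luke's 21/25 = 84.0%, Bayview 22/23 = 95.7% → Bayview
Severe: St. Luke's 40/113 = 35.4%, Bayview 65/144 = 45.1% → Bayview
Overall: St. Luke's 201/658 = 30.5%, Bayview 253/617 = 41.0% → Bayview
Bayview wins overall and in every case group — no reversal.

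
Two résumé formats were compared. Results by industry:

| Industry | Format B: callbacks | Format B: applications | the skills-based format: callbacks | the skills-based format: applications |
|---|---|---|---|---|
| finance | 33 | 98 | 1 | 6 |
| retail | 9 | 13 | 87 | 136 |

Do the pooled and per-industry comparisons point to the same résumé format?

No

Finance: Format B 33/98 = 33.7%, the skills-based format 1/6 = 16.7% → Format B
Retail: Format B 9/13 = 69.2%, the skills-based format 87/136 = 64.0% → Format B
Overall: Format B 42/111 = 37.8%, the skills-based format 88/142 = 62.0% → the skills-based format
Format B wins each industry group but the skills-based format wins overall — the comparison reverses. Format B's applications skew toward finance, which has a lower base rate.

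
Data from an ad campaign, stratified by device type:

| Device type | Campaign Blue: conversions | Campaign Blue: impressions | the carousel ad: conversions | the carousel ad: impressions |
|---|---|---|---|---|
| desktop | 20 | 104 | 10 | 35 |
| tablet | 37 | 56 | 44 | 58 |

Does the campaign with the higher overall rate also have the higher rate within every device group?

Yes

Desktop: Campaign Blue 20/104 = 19.2%, the carousel ad 10/35 = 28.6% → the carousel ad
Tablet: Campaign Blue 37/56 = 66.1%, the carousel ad 44/58 = 75.9% → the carousel ad
Overall: Campaign Blue 57/160 = 35.6%, the carousel ad 54/93 = 58.1% → the carousel ad
The carousel ad wins overall and in every device group — no reversal.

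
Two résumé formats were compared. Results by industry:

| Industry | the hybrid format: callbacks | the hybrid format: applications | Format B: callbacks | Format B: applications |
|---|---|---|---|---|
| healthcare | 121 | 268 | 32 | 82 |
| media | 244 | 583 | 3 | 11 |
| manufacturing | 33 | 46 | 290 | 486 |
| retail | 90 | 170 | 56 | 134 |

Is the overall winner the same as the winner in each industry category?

Healthcare: the hybrid format 121/268 = 45.1%, Format B 32/82 = 39.0% → the hybrid format
Media: the hybrid format 244/583 = 41.9%, Format B 3/11 = 27.3% → the hybrid format
Manufacturing: the hybrid format 33/46 = 71.7%, Format B 290/486 = 59.7% → the hybrid format
Retail: the hybrid format 90/170 = 52.9%, Format B 56/134 = 41.8% → the hybrid format
Overall: the hybrid format 488/1067 = 45.7%, Format B 381/713 = 53.4% → Format B
The hybrid format wins each industry group but Format B wins overall — the comparison reverses. The hybrid format's applications skew toward media, which has a lower base rate.

No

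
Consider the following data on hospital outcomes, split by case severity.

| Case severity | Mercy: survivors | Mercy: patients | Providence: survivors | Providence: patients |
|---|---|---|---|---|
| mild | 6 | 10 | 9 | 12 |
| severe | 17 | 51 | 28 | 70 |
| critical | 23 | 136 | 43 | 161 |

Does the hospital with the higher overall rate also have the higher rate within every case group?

Yes

Mild: Mercy 6/10 = 60.0%, Providence 9/12 = 75.0% → Providence
Severe: Mercy 17/51 = 33.3%, Providence 28/70 = 40.0% → Providence
Critical: Mercy 23/136 = 16.9%, Providence 43/161 = 26.7% → Providence
Overall: Mercy 46/197 = 23.4%, Providence 80/243 = 32.9% → Providence
Providence wins overall and in every case group — no reversal.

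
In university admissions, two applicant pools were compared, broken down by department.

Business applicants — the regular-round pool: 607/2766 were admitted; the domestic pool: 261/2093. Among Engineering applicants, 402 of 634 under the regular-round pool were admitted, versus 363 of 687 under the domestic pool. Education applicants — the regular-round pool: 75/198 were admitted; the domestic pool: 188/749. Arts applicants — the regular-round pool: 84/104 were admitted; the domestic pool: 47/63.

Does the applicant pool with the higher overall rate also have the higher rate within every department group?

Business: the regular-round pool 607/2766 = 21.9%, the domestic pool 261/2093 = 12.5% → the regular-round pool
Engineering: the regular-round pool 402/634 = 63.4%, the domestic pool 363/687 = 52.8% → the regular-round pool
Education: the regular-round pool 75/198 = 37.9%, the domestic pool 188/749 = 25.1% → the regular-round pool
Arts: the regular-round pool 84/104 = 80.8%, the domestic pool 47/63 = 74.6% → the regular-round pool
Overall: the regular-round pool 1168/3702 = 31.6%, the domestic pool 859/3592 = 23.9% → the regular-round pool
The regular-round pool wins overall and in every department group — no reversal.

Yes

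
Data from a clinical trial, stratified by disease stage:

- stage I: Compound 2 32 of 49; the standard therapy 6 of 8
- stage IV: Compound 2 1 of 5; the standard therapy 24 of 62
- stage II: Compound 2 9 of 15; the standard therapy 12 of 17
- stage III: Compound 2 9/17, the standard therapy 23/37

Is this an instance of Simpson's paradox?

Stage I: Compound 2 32/49 = 65.3%, the standard therapy 6/8 = 75.0% → the standard therapy
Stage IV: Compound 2 1/5 = 20.0%, the standard therapy 24/62 = 38.7% → the standard therapy
Stage II: Compound 2 9/15 = 60.0%, the standard therapy 12/17 = 70.6% → the standard therapy
Stage III: Compound 2 9/17 = 52.9%, the standard therapy 23/37 = 62.2% → the standard therapy
Overall: Compound 2 51/86 = 59.3%, the standard therapy 65/124 = 52.4% → Compound 2
The standard therapy wins each disease group but Compound 2 wins overall — the comparison reverses. The standard therapy's patients skew toward stage IV, which has a lower base rate.

Yes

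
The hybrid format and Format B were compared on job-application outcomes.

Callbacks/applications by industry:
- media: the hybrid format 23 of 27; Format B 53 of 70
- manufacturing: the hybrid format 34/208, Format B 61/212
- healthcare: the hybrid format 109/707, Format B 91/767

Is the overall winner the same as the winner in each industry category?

Media: the hybrid format 23/27 = 85.2%, Format B 53/70 = 75.7% → the hybrid format
Manufacturing: the hybrid format 34/208 = 16.3%, Format B 61/212 = 28.8% → Format B
Healthcare: the hybrid format 109/707 = 15.4%, Format B 91/767 = 11.9% → the hybrid format
Overall: the hybrid format 166/942 = 17.6%, Format B 205/1049 = 19.5% → Format B
Neither sweeps: the hybrid format wins 2 of 3 groups, Format B wins 1. Format B wins overall but not every group — no Simpson reversal.

No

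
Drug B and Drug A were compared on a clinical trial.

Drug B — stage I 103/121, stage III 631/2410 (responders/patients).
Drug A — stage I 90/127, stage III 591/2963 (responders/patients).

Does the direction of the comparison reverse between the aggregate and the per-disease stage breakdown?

No

Stage I: Drug B 103/121 = 85.1%, Drug A 90/127 = 70.9% → Drug B
Stage III: Drug B 631/2410 = 26.2%, Drug A 591/2963 = 19.9% → Drug B
Overall: Drug B 734/2531 = 29.0%, Drug A 681/3090 = 22.0% → Drug B
Drug B wins overall and in every disease group — no reversal.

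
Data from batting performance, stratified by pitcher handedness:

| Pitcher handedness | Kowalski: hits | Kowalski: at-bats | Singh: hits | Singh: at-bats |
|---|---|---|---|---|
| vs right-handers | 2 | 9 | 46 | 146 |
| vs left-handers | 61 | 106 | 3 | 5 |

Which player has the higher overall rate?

Kowalski

Vs right-handers: Kowalski 2/9 = 22.2%, Singh 46/146 = 31.5% → Singh
Vs left-handers: Kowalski 61/106 = 57.5%, Singh 3/5 = 60.0% → Singh
Overall: Kowalski 63/115 = 54.8%, Singh 49/151 = 32.5% → Kowalski
(Singh wins every pitcher group but Kowalski wins overall — Singh's at-bats skew toward the low-rate vs right-handers group.)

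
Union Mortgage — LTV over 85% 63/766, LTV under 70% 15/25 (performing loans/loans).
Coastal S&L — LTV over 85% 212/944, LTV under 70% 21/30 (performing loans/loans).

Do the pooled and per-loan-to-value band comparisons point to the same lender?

Yes

LTV over 85%: Union Mortgage 63/766 = 8.2%, Coastal S&L 212/944 = 22.5% → Coastal S&L
LTV under 70%: Union Mortgage 15/25 = 60.0%, Coastal S&L 21/30 = 70.0% → Coastal S&L
Overall: Union Mortgage 78/791 = 9.9%, Coastal S&L 233/974 = 23.9% → Coastal S&L
Coastal S&L wins overall and in every loan-to-value group — no reversal.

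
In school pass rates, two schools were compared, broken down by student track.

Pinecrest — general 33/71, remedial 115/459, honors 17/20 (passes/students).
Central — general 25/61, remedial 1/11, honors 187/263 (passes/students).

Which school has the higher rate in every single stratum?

General: Pinecrest 33/71 = 46.5%, Central 25/61 = 41.0% → Pinecrest
Remedial: Pinecrest 115/459 = 25.1%, Central 1/11 = 9.1% → Pinecrest
Honors: Pinecrest 17/20 = 85.0%, Central 187/263 = 71.1% → Pinecrest
Pinecrest has the higher rate in all 3 groups.

Pinecrest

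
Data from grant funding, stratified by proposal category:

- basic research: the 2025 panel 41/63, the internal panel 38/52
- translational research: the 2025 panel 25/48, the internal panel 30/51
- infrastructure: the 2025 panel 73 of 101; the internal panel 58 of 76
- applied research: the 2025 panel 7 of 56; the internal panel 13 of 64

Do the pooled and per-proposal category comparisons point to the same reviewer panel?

Yes

Basic research: the 2025 panel 41/63 = 65.1%, the internal panel 38/52 = 73.1% → the internal panel
Translational research: the 2025 panel 25/48 = 52.1%, the internal panel 30/51 = 58.8% → the internal panel
Infrastructure: the 2025 panel 73/101 = 72.3%, the internal panel 58/76 = 76.3% → the internal panel
Applied research: the 2025 panel 7/56 = 12.5%, the internal panel 13/64 = 20.3% → the internal panel
Overall: the 2025 panel 146/268 = 54.5%, the internal panel 139/243 = 57.2% → the internal panel
The internal panel wins overall and in every proposal group — no reversal.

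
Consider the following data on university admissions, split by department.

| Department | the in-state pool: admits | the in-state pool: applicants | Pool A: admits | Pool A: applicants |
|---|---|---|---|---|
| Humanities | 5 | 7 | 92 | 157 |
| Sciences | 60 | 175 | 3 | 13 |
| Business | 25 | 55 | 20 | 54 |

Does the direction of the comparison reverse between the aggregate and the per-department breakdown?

Yes

Humanities: the in-state pool 5/7 = 71.4%, Pool A 92/157 = 58.6% → the in-state pool
Sciences: the in-state pool 60/175 = 34.3%, Pool A 3/13 = 23.1% → the in-state pool
Business: the in-state pool 25/55 = 45.5%, Pool A 20/54 = 37.0% → the in-state pool
Overall: the in-state pool 90/237 = 38.0%, Pool A 115/224 = 51.3% → Pool A
The in-state pool wins each department group but Pool A wins overall — the comparison reverses. The in-state pool's applicants skew toward Sciences, which has a lower base rate.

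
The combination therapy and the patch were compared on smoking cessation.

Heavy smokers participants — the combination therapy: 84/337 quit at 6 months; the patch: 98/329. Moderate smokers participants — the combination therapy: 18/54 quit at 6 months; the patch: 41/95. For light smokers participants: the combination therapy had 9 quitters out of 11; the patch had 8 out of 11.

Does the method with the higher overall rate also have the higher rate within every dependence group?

Heavy smokers: the combination therapy 84/337 = 24.9%, the patch 98/329 = 29.8% → the patch
Moderate smokers: the combination therapy 18/54 = 33.3%, the patch 41/95 = 43.2% → the patch
Light smokers: the combination therapy 9/11 = 81.8%, the patch 8/11 = 72.7% → the combination therapy
Overall: the combination therapy 111/402 = 27.6%, the patch 147/435 = 33.8% → the patch
Neither sweeps: the combination therapy wins 1 of 3 groups, the patch wins 2. The patch wins overall but not every group — no Simpson reversal.

No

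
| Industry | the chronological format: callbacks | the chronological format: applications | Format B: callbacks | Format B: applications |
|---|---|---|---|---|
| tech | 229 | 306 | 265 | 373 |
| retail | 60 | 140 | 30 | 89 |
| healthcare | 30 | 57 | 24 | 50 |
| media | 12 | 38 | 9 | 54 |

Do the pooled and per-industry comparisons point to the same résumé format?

Yes

Tech: the chronological format 229/306 = 74.8%, Format B 265/373 = 71.0% → the chronological format
Retail: the chronological format 60/140 = 42.9%, Format B 30/89 = 33.7% → the chronological format
Healthcare: the chronological format 30/57 = 52.6%, Format B 24/50 = 48.0% → the chronological format
Media: the chronological format 12/38 = 31.6%, Format B 9/54 = 16.7% → the chronological format
Overall: the chronological format 331/541 = 61.2%, Format B 328/566 = 58.0% → the chronological format
The chronological format wins overall and in every industry group — no reversal.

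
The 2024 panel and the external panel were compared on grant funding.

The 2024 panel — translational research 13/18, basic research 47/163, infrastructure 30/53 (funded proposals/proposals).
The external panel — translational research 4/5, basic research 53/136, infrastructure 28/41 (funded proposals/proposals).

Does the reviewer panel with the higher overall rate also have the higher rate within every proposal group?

Yes

Translational research: the 2024 panel 13/18 = 72.2%, the external panel 4/5 = 80.0% → the external panel
Basic research: the 2024 panel 47/163 = 28.8%, the external panel 53/136 = 39.0% → the external panel
Infrastructure: the 2024 panel 30/53 = 56.6%, the external panel 28/41 = 68.3% → the external panel
Overall: the 2024 panel 90/234 = 38.5%, the external panel 85/182 = 46.7% → the external panel
The external panel wins overall and in every proposal group — no reversal.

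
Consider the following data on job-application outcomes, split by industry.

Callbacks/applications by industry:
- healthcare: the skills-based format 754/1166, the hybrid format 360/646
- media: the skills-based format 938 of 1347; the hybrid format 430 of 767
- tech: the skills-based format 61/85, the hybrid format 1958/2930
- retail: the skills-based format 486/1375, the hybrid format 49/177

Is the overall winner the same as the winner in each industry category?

Healthcare: the skills-based format 754/1166 = 64.7%, the hybrid format 360/646 = 55.7% → the skills-based format
Media: the skills-based format 938/1347 = 69.6%, the hybrid format 430/767 = 56.1% → the skills-based format
Tech: the skills-based format 61/85 = 71.8%, the hybrid format 1958/2930 = 66.8% → the skills-based format
Retail: the skills-based format 486/1375 = 35.3%, the hybrid format 49/177 = 27.7% → the skills-based format
Overall: the skills-based format 2239/3973 = 56.4%, the hybrid format 2797/4520 = 61.9% → the hybrid format
The skills-based format wins each industry group but the hybrid format wins overall — the comparison reverses. The skills-based format's applications skew toward retail, which has a lower base rate.

No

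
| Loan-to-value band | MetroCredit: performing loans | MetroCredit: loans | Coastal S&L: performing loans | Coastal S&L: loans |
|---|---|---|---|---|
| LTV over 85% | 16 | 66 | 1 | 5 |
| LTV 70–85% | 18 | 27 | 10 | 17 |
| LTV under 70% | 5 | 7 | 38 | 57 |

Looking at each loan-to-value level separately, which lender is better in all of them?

MetroCredit

LTV over 85%: MetroCredit 16/66 = 24.2%, Coastal S&L 1/5 = 20.0% → MetroCredit
LTV 70–85%: MetroCredit 18/27 = 66.7%, Coastal S&L 10/17 = 58.8% → MetroCredit
LTV under 70%: MetroCredit 5/7 = 71.4%, Coastal S&L 38/57 = 66.7% → MetroCredit
MetroCredit has the higher rate in all 3 groups.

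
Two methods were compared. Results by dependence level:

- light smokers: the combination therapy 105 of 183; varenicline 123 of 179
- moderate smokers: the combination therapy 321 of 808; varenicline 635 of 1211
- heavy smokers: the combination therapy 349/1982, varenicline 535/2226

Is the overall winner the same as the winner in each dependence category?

Yes

Light smokers: the combination therapy 105/183 = 57.4%, varenicline 123/179 = 68.7% → varenicline
Moderate smokers: the combination therapy 321/808 = 39.7%, varenicline 635/1211 = 52.4% → varenicline
Heavy smokers: the combination therapy 349/1982 = 17.6%, varenicline 535/2226 = 24.0% → varenicline
Overall: the combination therapy 775/2973 = 26.1%, varenicline 1293/3616 = 35.8% → varenicline
Varenicline wins overall and in every dependence group — no reversal.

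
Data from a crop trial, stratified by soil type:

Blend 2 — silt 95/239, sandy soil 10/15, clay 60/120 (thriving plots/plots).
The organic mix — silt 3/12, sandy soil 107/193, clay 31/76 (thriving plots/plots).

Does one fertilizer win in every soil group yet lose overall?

Silt: Blend 2 95/239 = 39.7%, the organic mix 3/12 = 25.0% → Blend 2
Sandy soil: Blend 2 10/15 = 66.7%, the organic mix 107/193 = 55.4% → Blend 2
Clay: Blend 2 60/120 = 50.0%, the organic mix 31/76 = 40.8% → Blend 2
Overall: Blend 2 165/374 = 44.1%, the organic mix 141/281 = 50.2% → the organic mix
Blend 2 wins each soil group but the organic mix wins overall — the comparison reverses. Blend 2's plots skew toward silt, which has a lower base rate.

Yes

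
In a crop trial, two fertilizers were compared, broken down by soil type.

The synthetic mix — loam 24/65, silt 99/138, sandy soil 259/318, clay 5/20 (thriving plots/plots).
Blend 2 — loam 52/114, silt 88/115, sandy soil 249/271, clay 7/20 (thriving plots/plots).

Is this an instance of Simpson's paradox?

Loam: the synthetic mix 24/65 = 36.9%, Blend 2 52/114 = 45.6% → Blend 2
Silt: the synthetic mix 99/138 = 71.7%, Blend 2 88/115 = 76.5% → Blend 2
Sandy soil: the synthetic mix 259/318 = 81.4%, Blend 2 249/271 = 91.9% → Blend 2
Clay: the synthetic mix 5/20 = 25.0%, Blend 2 7/20 = 35.0% → Blend 2
Overall: the synthetic mix 387/541 = 71.5%, Blend 2 396/520 = 76.2% → Blend 2
Blend 2 wins overall and in every soil group — no reversal.

No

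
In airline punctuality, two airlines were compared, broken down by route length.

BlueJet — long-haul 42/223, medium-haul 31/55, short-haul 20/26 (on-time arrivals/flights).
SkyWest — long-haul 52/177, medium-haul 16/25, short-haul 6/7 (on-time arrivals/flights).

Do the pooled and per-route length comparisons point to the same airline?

Yes

Long-haul: BlueJet 42/223 = 18.8%, SkyWest 52/177 = 29.4% → SkyWest
Medium-haul: BlueJet 31/55 = 56.4%, SkyWest 16/25 = 64.0% → SkyWest
Short-haul: BlueJet 20/26 = 76.9%, SkyWest 6/7 = 85.7% → SkyWest
Overall: BlueJet 93/304 = 30.6%, SkyWest 74/209 = 35.4% → SkyWest
SkyWest wins overall and in every route group — no reversal.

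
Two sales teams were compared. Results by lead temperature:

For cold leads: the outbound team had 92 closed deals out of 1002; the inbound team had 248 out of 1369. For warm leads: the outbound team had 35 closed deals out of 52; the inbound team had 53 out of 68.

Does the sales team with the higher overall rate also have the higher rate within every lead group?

Cold: the outbound team 92/1002 = 9.2%, the inbound team 248/1369 = 18.1% → the inbound team
Warm: the outbound team 35/52 = 67.3%, the inbound team 53/68 = 77.9% → the inbound team
Overall: the outbound team 127/1054 = 12.0%, the inbound team 301/1437 = 20.9% → the inbound team
The inbound team wins overall and in every lead group — no reversal.

Yes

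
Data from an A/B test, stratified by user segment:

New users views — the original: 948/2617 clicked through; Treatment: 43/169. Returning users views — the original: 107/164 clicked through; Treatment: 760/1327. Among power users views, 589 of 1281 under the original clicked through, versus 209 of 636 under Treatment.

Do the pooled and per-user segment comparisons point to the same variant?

New users: the original 948/2617 = 36.2%, Treatment 43/169 = 25.4% → the original
Returning users: the original 107/164 = 65.2%, Treatment 760/1327 = 57.3% → the original
Power users: the original 589/1281 = 46.0%, Treatment 209/636 = 32.9% → the original
Overall: the original 1644/4062 = 40.5%, Treatment 1012/2132 = 47.5% → Treatment
The original wins each user group but Treatment wins overall — the comparison reverses. The original's views skew toward new users, which has a lower base rate.

No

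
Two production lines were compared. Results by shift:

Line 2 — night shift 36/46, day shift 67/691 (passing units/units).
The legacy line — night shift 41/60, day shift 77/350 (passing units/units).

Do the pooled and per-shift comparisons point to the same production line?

No

Night shift: Line 2 36/46 = 78.3%, the legacy line 41/60 = 68.3% → Line 2
Day shift: Line 2 67/691 = 9.7%, the legacy line 77/350 = 22.0% → the legacy line
Overall: Line 2 103/737 = 14.0%, the legacy line 118/410 = 28.8% → the legacy line
Neither sweeps: Line 2 wins 1 of 2 groups, the legacy line wins 1. The legacy line wins overall but not every group — no Simpson reversal.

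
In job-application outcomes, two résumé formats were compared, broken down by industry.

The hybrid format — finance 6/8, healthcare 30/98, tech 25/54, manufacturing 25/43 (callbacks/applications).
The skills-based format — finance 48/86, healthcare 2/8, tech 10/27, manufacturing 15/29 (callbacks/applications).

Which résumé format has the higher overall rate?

Finance: the hybrid format 6/8 = 75.0%, the skills-based format 48/86 = 55.8% → the hybrid format
Healthcare: the hybrid format 30/98 = 30.6%, the skills-based format 2/8 = 25.0% → the hybrid format
Tech: the hybrid format 25/54 = 46.3%, the skills-based format 10/27 = 37.0% → the hybrid format
Manufacturing: the hybrid format 25/43 = 58.1%, the skills-based format 15/29 = 51.7% → the hybrid format
Overall: the hybrid format 86/203 = 42.4%, the skills-based format 75/150 = 50.0% → the skills-based format
(The hybrid format wins every industry group but the skills-based format wins overall — the hybrid format's applications skew toward the low-rate healthcare group.)

the skills-based format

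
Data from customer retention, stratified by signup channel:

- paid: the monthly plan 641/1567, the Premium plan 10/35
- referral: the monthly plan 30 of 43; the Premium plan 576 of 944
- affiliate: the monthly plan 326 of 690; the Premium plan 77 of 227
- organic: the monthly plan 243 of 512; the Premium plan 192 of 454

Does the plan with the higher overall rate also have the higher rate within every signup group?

No

Paid: the monthly plan 641/1567 = 40.9%, the Premium plan 10/35 = 28.6% → the monthly plan
Referral: the monthly plan 30/43 = 69.8%, the Premium plan 576/944 = 61.0% → the monthly plan
Affiliate: the monthly plan 326/690 = 47.2%, the Premium plan 77/227 = 33.9% → the monthly plan
Organic: the monthly plan 243/512 = 47.5%, the Premium plan 192/454 = 42.3% → the monthly plan
Overall: the monthly plan 1240/2812 = 44.1%, the Premium plan 855/1660 = 51.5% → the Premium plan
The monthly plan wins each signup group but the Premium plan wins overall — the comparison reverses. The monthly plan's customers skew toward paid, which has a lower base rate.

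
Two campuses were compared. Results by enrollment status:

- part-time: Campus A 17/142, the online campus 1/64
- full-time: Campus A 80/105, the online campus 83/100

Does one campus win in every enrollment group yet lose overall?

No

Part-time: Campus A 17/142 = 12.0%, the online campus 1/64 = 1.6% → Campus A
Full-time: Campus A 80/105 = 76.2%, the online campus 83/100 = 83.0% → the online campus
Overall: Campus A 97/247 = 39.3%, the online campus 84/164 = 51.2% → the online campus
Neither sweeps: Campus A wins 1 of 2 groups, the online campus wins 1. The online campus wins overall but not every group — no Simpson reversal.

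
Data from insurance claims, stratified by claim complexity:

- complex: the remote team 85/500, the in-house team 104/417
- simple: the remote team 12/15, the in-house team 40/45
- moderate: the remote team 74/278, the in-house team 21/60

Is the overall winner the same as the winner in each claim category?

Yes

Complex: the remote team 85/500 = 17.0%, the in-house team 104/417 = 24.9% → the in-house team
Simple: the remote team 12/15 = 80.0%, the in-house team 40/45 = 88.9% → the in-house team
Moderate: the remote team 74/278 = 26.6%, the in-house team 21/60 = 35.0% → the in-house team
Overall: the remote team 171/793 = 21.6%, the in-house team 165/522 = 31.6% → the in-house team
The in-house team wins overall and in every claim group — no reversal.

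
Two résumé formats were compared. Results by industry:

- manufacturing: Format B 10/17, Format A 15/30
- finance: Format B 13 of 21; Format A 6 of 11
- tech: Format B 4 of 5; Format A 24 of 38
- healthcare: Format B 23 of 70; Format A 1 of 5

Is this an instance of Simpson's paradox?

Manufacturing: Format B 10/17 = 58.8%, Format A 15/30 = 50.0% → Format B
Finance: Format B 13/21 = 61.9%, Format A 6/11 = 54.5% → Format B
Tech: Format B 4/5 = 80.0%, Format A 24/38 = 63.2% → Format B
Healthcare: Format B 23/70 = 32.9%, Format A 1/5 = 20.0% → Format B
Overall: Format B 50/113 = 44.2%, Format A 46/84 = 54.8% → Format A
Format B wins each industry group but Format A wins overall — the comparison reverses. Format B's applications skew toward healthcare, which has a lower base rate.

Yes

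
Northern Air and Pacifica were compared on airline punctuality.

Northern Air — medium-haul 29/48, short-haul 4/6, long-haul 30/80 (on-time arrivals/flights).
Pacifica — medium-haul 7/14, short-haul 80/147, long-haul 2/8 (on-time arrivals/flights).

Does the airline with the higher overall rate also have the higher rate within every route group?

No

Medium-haul: Northern Air 29/48 = 60.4%, Pacifica 7/14 = 50.0% → Northern Air
Short-haul: Northern Air 4/6 = 66.7%, Pacifica 80/147 = 54.4% → Northern Air
Long-haul: Northern Air 30/80 = 37.5%, Pacifica 2/8 = 25.0% → Northern Air
Overall: Northern Air 63/134 = 47.0%, Pacifica 89/169 = 52.7% → Pacifica
Northern Air wins each route group but Pacifica wins overall — the comparison reverses. Northern Air's flights skew toward long-haul, which has a lower base rate.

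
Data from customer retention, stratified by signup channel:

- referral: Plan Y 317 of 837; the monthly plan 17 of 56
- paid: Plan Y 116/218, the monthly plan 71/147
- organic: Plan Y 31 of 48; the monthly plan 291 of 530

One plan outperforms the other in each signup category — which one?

Referral: Plan Y 317/837 = 37.9%, the monthly plan 17/56 = 30.4% → Plan Y
Paid: Plan Y 116/218 = 53.2%, the monthly plan 71/147 = 48.3% → Plan Y
Organic: Plan Y 31/48 = 64.6%, the monthly plan 291/530 = 54.9% → Plan Y
Plan Y has the higher rate in all 3 groups.

Plan Y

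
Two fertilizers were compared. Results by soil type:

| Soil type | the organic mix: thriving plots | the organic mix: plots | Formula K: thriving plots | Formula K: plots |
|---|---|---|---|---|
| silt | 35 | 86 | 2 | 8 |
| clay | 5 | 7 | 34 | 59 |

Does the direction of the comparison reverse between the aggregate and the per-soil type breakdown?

Silt: the organic mix 35/86 = 40.7%, Formula K 2/8 = 25.0% → the organic mix
Clay: the organic mix 5/7 = 71.4%, Formula K 34/59 = 57.6% → the organic mix
Overall: the organic mix 40/93 = 43.0%, Formula K 36/67 = 53.7% → Formula K
The organic mix wins each soil group but Formula K wins overall — the comparison reverses. The organic mix's plots skew toward silt, which has a lower base rate.

Yes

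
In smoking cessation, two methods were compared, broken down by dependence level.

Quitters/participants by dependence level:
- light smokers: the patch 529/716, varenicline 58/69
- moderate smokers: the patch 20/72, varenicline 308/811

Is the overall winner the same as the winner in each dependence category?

No

Light smokers: the patch 529/716 = 73.9%, varenicline 58/69 = 84.1% → varenicline
Moderate smokers: the patch 20/72 = 27.8%, varenicline 308/811 = 38.0% → varenicline
Overall: the patch 549/788 = 69.7%, varenicline 366/880 = 41.6% → the patch
Varenicline wins each dependence group but the patch wins overall — the comparison reverses. Varenicline's participants skew toward moderate smokers, which has a lower base rate.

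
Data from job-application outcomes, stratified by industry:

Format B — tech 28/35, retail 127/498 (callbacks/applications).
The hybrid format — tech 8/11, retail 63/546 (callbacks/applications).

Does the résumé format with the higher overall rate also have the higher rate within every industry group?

Tech: Format B 28/35 = 80.0%, the hybrid format 8/11 = 72.7% → Format B
Retail: Format B 127/498 = 25.5%, the hybrid format 63/546 = 11.5% → Format B
Overall: Format B 155/533 = 29.1%, the hybrid format 71/557 = 12.7% → Format B
Format B wins overall and in every industry group — no reversal.

Yes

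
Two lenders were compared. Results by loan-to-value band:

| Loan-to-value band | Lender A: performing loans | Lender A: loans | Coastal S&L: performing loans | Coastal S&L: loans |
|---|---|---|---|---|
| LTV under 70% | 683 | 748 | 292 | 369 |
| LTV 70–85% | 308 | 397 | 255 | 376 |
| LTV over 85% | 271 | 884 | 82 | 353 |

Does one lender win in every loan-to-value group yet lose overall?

LTV under 70%: Lender A 683/748 = 91.3%, Coastal S&L 292/369 = 79.1% → Lender A
LTV 70–85%: Lender A 308/397 = 77.6%, Coastal S&L 255/376 = 67.8% → Lender A
LTV over 85%: Lender A 271/884 = 30.7%, Coastal S&L 82/353 = 23.2% → Lender A
Overall: Lender A 1262/2029 = 62.2%, Coastal S&L 629/1098 = 57.3% → Lender A
Lender A wins overall and in every loan-to-value group — no reversal.

No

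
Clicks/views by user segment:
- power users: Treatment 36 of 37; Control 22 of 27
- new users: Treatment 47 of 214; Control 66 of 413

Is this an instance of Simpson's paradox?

Power users: Treatment 36/37 = 97.3%, Control 22/27 = 81.5% → Treatment
New users: Treatment 47/214 = 22.0%, Control 66/413 = 16.0% → Treatment
Overall: Treatment 83/251 = 33.1%, Control 88/440 = 20.0% → Treatment
Treatment wins overall and in every user group — no reversal.

No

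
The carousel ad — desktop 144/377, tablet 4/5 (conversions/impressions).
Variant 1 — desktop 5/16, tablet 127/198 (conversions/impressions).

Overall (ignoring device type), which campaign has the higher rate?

Desktop: the carousel ad 144/377 = 38.2%, Variant 1 5/16 = 31.2% → the carousel ad
Tablet: the carousel ad 4/5 = 80.0%, Variant 1 127/198 = 64.1% → the carousel ad
Overall: the carousel ad 148/382 = 38.7%, Variant 1 132/214 = 61.7% → Variant 1
(The carousel ad wins every device group but Variant 1 wins overall — the carousel ad's impressions skew toward the low-rate desktop group.)

Variant 1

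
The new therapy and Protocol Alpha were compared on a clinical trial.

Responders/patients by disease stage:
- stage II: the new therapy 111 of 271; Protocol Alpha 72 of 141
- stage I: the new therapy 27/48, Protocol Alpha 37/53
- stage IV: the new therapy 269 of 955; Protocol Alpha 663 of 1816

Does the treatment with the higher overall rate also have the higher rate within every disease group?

Yes

Stage II: the new therapy 111/271 = 41.0%, Protocol Alpha 72/141 = 51.1% → Protocol Alpha
Stage I: the new therapy 27/48 = 56.2%, Protocol Alpha 37/53 = 69.8% → Protocol Alpha
Stage IV: the new therapy 269/955 = 28.2%, Protocol Alpha 663/1816 = 36.5% → Protocol Alpha
Overall: the new therapy 407/1274 = 31.9%, Protocol Alpha 772/2010 = 38.4% → Protocol Alpha
Protocol Alpha wins overall and in every disease group — no reversal.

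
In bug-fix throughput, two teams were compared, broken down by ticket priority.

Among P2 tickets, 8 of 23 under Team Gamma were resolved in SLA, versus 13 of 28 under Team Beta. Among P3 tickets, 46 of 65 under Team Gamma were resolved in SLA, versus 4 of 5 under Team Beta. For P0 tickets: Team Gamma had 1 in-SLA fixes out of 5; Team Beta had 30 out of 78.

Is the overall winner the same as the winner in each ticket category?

No

P2: Team Gamma 8/23 = 34.8%, Team Beta 13/28 = 46.4% → Team Beta
P3: Team Gamma 46/65 = 70.8%, Team Beta 4/5 = 80.0% → Team Beta
P0: Team Gamma 1/5 = 20.0%, Team Beta 30/78 = 38.5% → Team Beta
Overall: Team Gamma 55/93 = 59.1%, Team Beta 47/111 = 42.3% → Team Gamma
Team Beta wins each ticket group but Team Gamma wins overall — the comparison reverses. Team Beta's tickets skew toward P0, which has a lower base rate.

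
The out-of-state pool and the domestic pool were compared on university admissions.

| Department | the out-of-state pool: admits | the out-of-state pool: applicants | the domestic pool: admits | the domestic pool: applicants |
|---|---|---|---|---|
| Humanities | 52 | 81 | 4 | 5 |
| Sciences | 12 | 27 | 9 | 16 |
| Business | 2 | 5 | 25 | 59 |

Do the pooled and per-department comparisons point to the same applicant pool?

No

Humanities: the out-of-state pool 52/81 = 64.2%, the domestic pool 4/5 = 80.0% → the domestic pool
Sciences: the out-of-state pool 12/27 = 44.4%, the domestic pool 9/16 = 56.2% → the domestic pool
Business: the out-of-state pool 2/5 = 40.0%, the domestic pool 25/59 = 42.4% → the domestic pool
Overall: the out-of-state pool 66/113 = 58.4%, the domestic pool 38/80 = 47.5% → the out-of-state pool
The domestic pool wins each department group but the out-of-state pool wins overall — the comparison reverses. The domestic pool's applicants skew toward Business, which has a lower base rate.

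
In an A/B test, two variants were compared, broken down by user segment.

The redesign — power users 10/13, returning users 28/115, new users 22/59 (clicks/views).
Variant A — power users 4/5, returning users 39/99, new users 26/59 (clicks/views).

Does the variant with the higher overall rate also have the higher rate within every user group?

Power users: the redesign 10/13 = 76.9%, Variant A 4/5 = 80.0% → Variant A
Returning users: the redesign 28/115 = 24.3%, Variant A 39/99 = 39.4% → Variant A
New users: the redesign 22/59 = 37.3%, Variant A 26/59 = 44.1% → Variant A
Overall: the redesign 60/187 = 32.1%, Variant A 69/163 = 42.3% → Variant A
Variant A wins overall and in every user group — no reversal.

Yes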